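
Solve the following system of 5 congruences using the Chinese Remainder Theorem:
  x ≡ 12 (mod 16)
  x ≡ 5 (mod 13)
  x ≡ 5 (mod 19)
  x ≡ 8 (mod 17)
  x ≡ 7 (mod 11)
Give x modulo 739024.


Product of moduli M = 16 · 13 · 19 · 17 · 11 = 739024.
Merge one congruence at a time:
  Start: x ≡ 12 (mod 16).
  Combine with x ≡ 5 (mod 13); new modulus lcm = 208.
    Write x = 12 + 16·t and substitute into x ≡ 5 (mod 13): 16·t ≡ 5 − 12 = -7 (mod 13).
    Reduce coefficients mod 13: 3·t ≡ 6 (mod 13).
    The inverse of 3 mod 13 is 9 (since 3·9 = 27 = 2·13 + 1), so t ≡ 9·6 = 54 ≡ 2 (mod 13).
    Then x = 12 + 16·2 = 44, valid modulo lcm(16, 13) = 208: x ≡ 44 (mod 208).
  Combine with x ≡ 5 (mod 19); new modulus lcm = 3952.
    Write x = 44 + 208·t and substitute into x ≡ 5 (mod 19): 208·t ≡ 5 − 44 = -39 (mod 19).
    Reduce coefficients mod 19: 18·t ≡ 18 (mod 19).
    The inverse of 18 mod 19 is 18 (since 18·18 = 324 = 17·19 + 1), so t ≡ 18·18 = 324 ≡ 1 (mod 19).
    Then x = 44 + 208·1 = 252, valid modulo lcm(208, 19) = 3952: x ≡ 252 (mod 3952).
  Combine with x ≡ 8 (mod 17); new modulus lcm = 67184.
    Write x = 252 + 3952·t and substitute into x ≡ 8 (mod 17): 3952·t ≡ 8 − 252 = -244 (mod 17).
    Reduce coefficients mod 17: 8·t ≡ 11 (mod 17).
    The inverse of 8 mod 17 is 15 (since 8·15 = 120 = 7·17 + 1), so t ≡ 15·11 = 165 ≡ 12 (mod 17).
    Then x = 252 + 3952·12 = 47676, valid modulo lcm(3952, 17) = 67184: x ≡ 47676 (mod 67184).
  Combine with x ≡ 7 (mod 11); new modulus lcm = 739024.
    Write x = 47676 + 67184·t and substitute into x ≡ 7 (mod 11): 67184·t ≡ 7 − 47676 = -47669 (mod 11).
    Reduce coefficients mod 11: 7·t ≡ 5 (mod 11).
    The inverse of 7 mod 11 is 8 (since 7·8 = 56 = 5·11 + 1), so t ≡ 8·5 = 40 ≡ 7 (mod 11).
    Then x = 47676 + 67184·7 = 517964, valid modulo lcm(67184, 11) = 739024: x ≡ 517964 (mod 739024).
Verify against each original: 517964 mod 16 = 12, 517964 mod 13 = 5, 517964 mod 19 = 5, 517964 mod 17 = 8, 517964 mod 11 = 7.

x ≡ 517964 (mod 739024).


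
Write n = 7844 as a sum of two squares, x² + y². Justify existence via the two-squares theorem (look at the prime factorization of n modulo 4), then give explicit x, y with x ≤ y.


Step 1: Factor n = 7844 = 2^2 · 37 · 53.
Step 2: Check the mod-4 condition on each prime factor: 2 = 2 (special); 37 ≡ 1 (mod 4), exponent 1; 53 ≡ 1 (mod 4), exponent 1.
All primes ≡ 3 (mod 4) appear to even exponent (or don't appear), so by the two-squares theorem n IS expressible as a sum of two squares.
Step 3: Build a representation. Group n = k² · m with k = 2 and m = 37 · 53 = 1961 (a product of primes ≡ 1 (mod 4)); a representation of m scales to one of n via (k·x)² + (k·y)² = k²(x² + y²). Each prime p ≡ 1 (mod 4) is itself a sum of two squares; find a² by testing p − a² for a perfect square:
  37: 37 − 1² = 36 = 6² ⇒ 37 = 1² + 6².
  53: 53 − 1² = 52, 53 − 2² = 49 = 7² ⇒ 53 = 2² + 7².
  Combine using the Brahmagupta–Fibonacci identity (a² + b²)(c² + d²) = (ac − bd)² + (ad + bc)² = (ac + bd)² + (ad − bc)²:
  37 · 53 = 1961: from (1² + 6²)(2² + 7²), take (1·2 − 6·7, 1·7 + 6·2) = (2 − 42, 7 + 12) = (-40, 19); dropping signs (only squares matter) gives (40, 19); check 40² + 19² = 1600 + 361 = 1961 ✓.
  Scale by k = 2: (2·40, 2·19) = (80, 38).
Step 4: Order so x ≤ y and verify: 38² + 80² = 1444 + 6400 = 7844 = n. ✓

n = 7844 = 38² + 80² (one valid representation with x ≤ y).


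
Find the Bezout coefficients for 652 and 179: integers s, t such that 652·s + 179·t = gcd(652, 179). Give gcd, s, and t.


Euclidean algorithm on (652, 179) — divide until remainder is 0:
  652 = 3 · 179 + 115
  179 = 1 · 115 + 64
  115 = 1 · 64 + 51
  64 = 1 · 51 + 13
  51 = 3 · 13 + 12
  13 = 1 · 12 + 1
  12 = 12 · 1 + 0
gcd(652, 179) = 1.
Track Bezout coefficients alongside the remainders: start with r₀ = 652 = a·1 + b·0 (s = 1, t = 0) and r₁ = 179 = a·0 + b·1 (s = 0, t = 1); each new remainder r_{k+1} = r_{k-1} − q_k·r_k inherits s_{k+1} = s_{k-1} − q_k·s_k, t_{k+1} = t_{k-1} − q_k·t_k, so r_k = a·s_k + b·t_k at every step:
  q = 3: r = 115, s = 1 − 3·0 = 1, t = 0 − 3·1 = -3  (check: 652·1 + 179·(-3) = 115)
  q = 1: r = 64, s = 0 − 1·1 = -1, t = 1 − 1·(-3) = 4  (check: 652·(-1) + 179·4 = 64)
  q = 1: r = 51, s = 1 − 1·(-1) = 2, t = -3 − 1·4 = -7  (check: 652·2 + 179·(-7) = 51)
  q = 1: r = 13, s = -1 − 1·2 = -3, t = 4 − 1·(-7) = 11  (check: 652·(-3) + 179·11 = 13)
  q = 3: r = 12, s = 2 − 3·(-3) = 11, t = -7 − 3·11 = -40  (check: 652·11 + 179·(-40) = 12)
  q = 1: r = 1, s = -3 − 1·11 = -14, t = 11 − 1·(-40) = 51  (check: 652·(-14) + 179·51 = 1)
The row with r = 1 (the gcd) gives the Bezout coefficients s = -14, t = 51.
Result: 652 · (-14) + 179 · (51) = 1.

gcd(652, 179) = 1; s = -14, t = 51 (check: 652·(-14) + 179·51 = 1).


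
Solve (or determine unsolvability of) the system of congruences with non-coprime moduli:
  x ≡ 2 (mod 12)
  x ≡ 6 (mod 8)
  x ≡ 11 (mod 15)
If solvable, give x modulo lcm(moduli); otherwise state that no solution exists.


Moduli 12, 8, 15 are not pairwise coprime, so CRT works modulo lcm(m_i) when all pairwise compatibility conditions hold.
Pairwise compatibility: gcd(m_i, m_j) must divide a_i - a_j for every pair.
Merge one congruence at a time:
  Start: x ≡ 2 (mod 12).
  Combine with x ≡ 6 (mod 8): gcd(12, 8) = 4; 6 - 2 = 4, which IS divisible by 4, so compatible.
    Write x = 2 + 12·t and substitute into x ≡ 6 (mod 8): 12·t ≡ 6 − 2 = 4 (mod 8).
    Divide the congruence (and modulus) by g = 4: 3·t ≡ 1 (mod 2).
    Reduce coefficients mod 2: 1·t ≡ 1 (mod 2).
    So t ≡ 1 (mod 2).
    Then x = 2 + 12·1 = 14, valid modulo lcm(12, 8) = 24: x ≡ 14 (mod 24).
  Combine with x ≡ 11 (mod 15): gcd(24, 15) = 3; 11 - 14 = -3, which IS divisible by 3, so compatible.
    Write x = 14 + 24·t and substitute into x ≡ 11 (mod 15): 24·t ≡ 11 − 14 = -3 (mod 15).
    Divide the congruence (and modulus) by g = 3: 8·t ≡ -1 (mod 5).
    Reduce coefficients mod 5: 3·t ≡ 4 (mod 5).
    The inverse of 3 mod 5 is 2 (since 3·2 = 6 = 1·5 + 1), so t ≡ 2·4 = 8 ≡ 3 (mod 5).
    Then x = 14 + 24·3 = 86, valid modulo lcm(24, 15) = 120: x ≡ 86 (mod 120).
Verify: 86 mod 12 = 2, 86 mod 8 = 6, 86 mod 15 = 11.

x ≡ 86 (mod 120).


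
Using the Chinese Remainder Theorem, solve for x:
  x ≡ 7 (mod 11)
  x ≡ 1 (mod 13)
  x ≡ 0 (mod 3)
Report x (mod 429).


Moduli 11, 13, 3 are pairwise coprime; by CRT there is a unique solution modulo M = 11 · 13 · 3 = 429.
Solve pairwise, accumulating the modulus:
  Start with x ≡ 7 (mod 11).
  Combine with x ≡ 1 (mod 13): since gcd(11, 13) = 1, we get a unique residue mod 143.
    Write x = 7 + 11·t and substitute into x ≡ 1 (mod 13): 11·t ≡ 1 − 7 = -6 (mod 13).
    Reduce coefficients mod 13: 11·t ≡ 7 (mod 13).
    The inverse of 11 mod 13 is 6 (since 11·6 = 66 = 5·13 + 1), so t ≡ 6·7 = 42 ≡ 3 (mod 13).
    Then x = 7 + 11·3 = 40, valid modulo lcm(11, 13) = 143: x ≡ 40 (mod 143).
  Combine with x ≡ 0 (mod 3): since gcd(143, 3) = 1, we get a unique residue mod 429.
    Write x = 40 + 143·t and substitute into x ≡ 0 (mod 3): 143·t ≡ 0 − 40 = -40 (mod 3).
    Reduce coefficients mod 3: 2·t ≡ 2 (mod 3).
    The inverse of 2 mod 3 is 2 (since 2·2 = 4 = 1·3 + 1), so t ≡ 2·2 = 4 ≡ 1 (mod 3).
    Then x = 40 + 143·1 = 183, valid modulo lcm(143, 3) = 429: x ≡ 183 (mod 429).
Verify: 183 mod 11 = 7 ✓, 183 mod 13 = 1 ✓, 183 mod 3 = 0 ✓.

x ≡ 183 (mod 429).


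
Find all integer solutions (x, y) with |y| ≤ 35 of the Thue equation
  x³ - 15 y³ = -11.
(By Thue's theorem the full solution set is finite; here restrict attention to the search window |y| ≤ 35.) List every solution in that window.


The equation is x³ - 15y³ = -11. For fixed y, x³ = 15·y³ − 11, so a solution requires the RHS to be a perfect cube.
Strategy: iterate y from -35 to 35, compute RHS = 15·y³ − 11, and check whether it is a (positive or negative) perfect cube.
Check small values of y:
  y = 0: RHS = -11 is not a perfect cube.
  y = 1: RHS = 4 is not a perfect cube.
  y = -1: RHS = -26 is not a perfect cube.
  y = 2: RHS = 109 is not a perfect cube.
  y = -2: RHS = -131 is not a perfect cube.
  y = 3: RHS = 394 is not a perfect cube.
  y = -3: RHS = -416 is not a perfect cube.
Continuing the search up to |y| = 35 finds no solutions either.
No (x, y) in the scanned range satisfies the equation.

No integer solutions with |y| ≤ 35.


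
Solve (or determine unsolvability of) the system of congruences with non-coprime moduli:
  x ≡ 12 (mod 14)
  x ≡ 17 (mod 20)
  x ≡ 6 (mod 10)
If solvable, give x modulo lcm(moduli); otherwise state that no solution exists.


Moduli 14, 20, 10 are not pairwise coprime, so CRT works modulo lcm(m_i) when all pairwise compatibility conditions hold.
Pairwise compatibility: gcd(m_i, m_j) must divide a_i - a_j for every pair.
Merge one congruence at a time:
  Start: x ≡ 12 (mod 14).
  Combine with x ≡ 17 (mod 20): gcd(14, 20) = 2, and 17 - 12 = 5 is NOT divisible by 2.
    ⇒ system is inconsistent (no integer solution).

No solution (the system is inconsistent).


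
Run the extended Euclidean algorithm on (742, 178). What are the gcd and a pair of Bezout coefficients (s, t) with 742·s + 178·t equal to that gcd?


Euclidean algorithm on (742, 178) — divide until remainder is 0:
  742 = 4 · 178 + 30
  178 = 5 · 30 + 28
  30 = 1 · 28 + 2
  28 = 14 · 2 + 0
gcd(742, 178) = 2.
Track Bezout coefficients alongside the remainders: start with r₀ = 742 = a·1 + b·0 (s = 1, t = 0) and r₁ = 178 = a·0 + b·1 (s = 0, t = 1); each new remainder r_{k+1} = r_{k-1} − q_k·r_k inherits s_{k+1} = s_{k-1} − q_k·s_k, t_{k+1} = t_{k-1} − q_k·t_k, so r_k = a·s_k + b·t_k at every step:
  q = 4: r = 30, s = 1 − 4·0 = 1, t = 0 − 4·1 = -4  (check: 742·1 + 178·(-4) = 30)
  q = 5: r = 28, s = 0 − 5·1 = -5, t = 1 − 5·(-4) = 21  (check: 742·(-5) + 178·21 = 28)
  q = 1: r = 2, s = 1 − 1·(-5) = 6, t = -4 − 1·21 = -25  (check: 742·6 + 178·(-25) = 2)
The row with r = 2 (the gcd) gives the Bezout coefficients s = 6, t = -25.
Result: 742 · (6) + 178 · (-25) = 2.

gcd(742, 178) = 2; s = 6, t = -25 (check: 742·6 + 178·(-25) = 2).


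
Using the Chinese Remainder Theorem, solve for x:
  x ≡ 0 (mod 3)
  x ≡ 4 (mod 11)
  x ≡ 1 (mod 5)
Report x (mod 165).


Moduli 3, 11, 5 are pairwise coprime; by CRT there is a unique solution modulo M = 3 · 11 · 5 = 165.
Solve pairwise, accumulating the modulus:
  Start with x ≡ 0 (mod 3).
  Combine with x ≡ 4 (mod 11): since gcd(3, 11) = 1, we get a unique residue mod 33.
    Write x = 0 + 3·t and substitute into x ≡ 4 (mod 11): 3·t ≡ 4 − 0 = 4 (mod 11).
    The inverse of 3 mod 11 is 4 (since 3·4 = 12 = 1·11 + 1), so t ≡ 4·4 = 16 ≡ 5 (mod 11).
    Then x = 0 + 3·5 = 15, valid modulo lcm(3, 11) = 33: x ≡ 15 (mod 33).
  Combine with x ≡ 1 (mod 5): since gcd(33, 5) = 1, we get a unique residue mod 165.
    Write x = 15 + 33·t and substitute into x ≡ 1 (mod 5): 33·t ≡ 1 − 15 = -14 (mod 5).
    Reduce coefficients mod 5: 3·t ≡ 1 (mod 5).
    The inverse of 3 mod 5 is 2 (since 3·2 = 6 = 1·5 + 1), so t ≡ 2·1 = 2 ≡ 2 (mod 5).
    Then x = 15 + 33·2 = 81, valid modulo lcm(33, 5) = 165: x ≡ 81 (mod 165).
Verify: 81 mod 3 = 0 ✓, 81 mod 11 = 4 ✓, 81 mod 5 = 1 ✓.

x ≡ 81 (mod 165).


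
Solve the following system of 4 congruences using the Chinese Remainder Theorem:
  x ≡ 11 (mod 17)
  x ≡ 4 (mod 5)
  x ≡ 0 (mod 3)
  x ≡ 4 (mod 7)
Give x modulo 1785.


Product of moduli M = 17 · 5 · 3 · 7 = 1785.
Merge one congruence at a time:
  Start: x ≡ 11 (mod 17).
  Combine with x ≡ 4 (mod 5); new modulus lcm = 85.
    Write x = 11 + 17·t and substitute into x ≡ 4 (mod 5): 17·t ≡ 4 − 11 = -7 (mod 5).
    Reduce coefficients mod 5: 2·t ≡ 3 (mod 5).
    The inverse of 2 mod 5 is 3 (since 2·3 = 6 = 1·5 + 1), so t ≡ 3·3 = 9 ≡ 4 (mod 5).
    Then x = 11 + 17·4 = 79, valid modulo lcm(17, 5) = 85: x ≡ 79 (mod 85).
  Combine with x ≡ 0 (mod 3); new modulus lcm = 255.
    Write x = 79 + 85·t and substitute into x ≡ 0 (mod 3): 85·t ≡ 0 − 79 = -79 (mod 3).
    Reduce coefficients mod 3: 1·t ≡ 2 (mod 3).
    So t ≡ 2 (mod 3).
    Then x = 79 + 85·2 = 249, valid modulo lcm(85, 3) = 255: x ≡ 249 (mod 255).
  Combine with x ≡ 4 (mod 7); new modulus lcm = 1785.
    Write x = 249 + 255·t and substitute into x ≡ 4 (mod 7): 255·t ≡ 4 − 249 = -245 (mod 7).
    Reduce coefficients mod 7: 3·t ≡ 0 (mod 7).
    The inverse of 3 mod 7 is 5 (since 3·5 = 15 = 2·7 + 1), so t ≡ 5·0 = 0 ≡ 0 (mod 7).
    Then x = 249 + 255·0 = 249, valid modulo lcm(255, 7) = 1785: x ≡ 249 (mod 1785).
Verify against each original: 249 mod 17 = 11, 249 mod 5 = 4, 249 mod 3 = 0, 249 mod 7 = 4.

x ≡ 249 (mod 1785).


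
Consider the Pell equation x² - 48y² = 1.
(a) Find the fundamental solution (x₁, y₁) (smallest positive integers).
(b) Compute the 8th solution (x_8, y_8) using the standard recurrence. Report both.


Step 1: Find the fundamental solution (x₁, y₁) of x² - 48y² = 1.
  Expand √48 as a continued fraction. a₀ = ⌊√48⌋ = 6; iterate m_{k+1} = d_k·a_k − m_k, d_{k+1} = (48 − m_{k+1}²)/d_k, a_{k+1} = ⌊(a₀ + m_{k+1})/d_{k+1}⌋ (starting m₀ = 0, d₀ = 1), with convergents p_k = a_k·p_{k-1} + p_{k-2}, q_k = a_k·q_{k-1} + q_{k-2} (p₋₁ = 1, q₋₁ = 0):
  k = 0: a₀ = 6; p₀/q₀ = 6/1; p₀² − 48·q₀² = 36 − 48 = -12.
  k = 1: m = 6, d = 12, a = ⌊(6 + 6)/12⌋ = 1; p/q = (1·6 + 1)/(1·1 + 0) = 7/1; p² − 48·q² = 49 − 48 = 1.
  The first convergent with p² − 48·q² = 1 gives the fundamental solution (x₁, y₁) = (7, 1).
Step 2: Apply the recurrence (x_{n+1}, y_{n+1}) = (x₁x_n + 48y₁y_n, x₁y_n + y₁x_n) repeatedly.
  From (x_1, y_1) = (7, 1): x_2 = 7·7 + 48·1·1 = 97; y_2 = 7·1 + 1·7 = 14.
  From (x_2, y_2) = (97, 14): x_3 = 7·97 + 48·1·14 = 1351; y_3 = 7·14 + 1·97 = 195.
  From (x_3, y_3) = (1351, 195): x_4 = 7·1351 + 48·1·195 = 18817; y_4 = 7·195 + 1·1351 = 2716.
  From (x_4, y_4) = (18817, 2716): x_5 = 7·18817 + 48·1·2716 = 262087; y_5 = 7·2716 + 1·18817 = 37829.
  From (x_5, y_5) = (262087, 37829): x_6 = 7·262087 + 48·1·37829 = 3650401; y_6 = 7·37829 + 1·262087 = 526890.
  From (x_6, y_6) = (3650401, 526890): x_7 = 7·3650401 + 48·1·526890 = 50843527; y_7 = 7·526890 + 1·3650401 = 7338631.
  From (x_7, y_7) = (50843527, 7338631): x_8 = 7·50843527 + 48·1·7338631 = 708158977; y_8 = 7·7338631 + 1·50843527 = 102213944.
Step 3: Verify x_8² - 48·y_8² = 501489136705686529 - 501489136705686528 = 1 (should be 1). ✓

(x_1, y_1) = (7, 1); (x_8, y_8) = (708158977, 102213944).


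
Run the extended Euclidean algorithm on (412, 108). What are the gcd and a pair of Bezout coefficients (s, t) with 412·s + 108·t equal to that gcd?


Euclidean algorithm on (412, 108) — divide until remainder is 0:
  412 = 3 · 108 + 88
  108 = 1 · 88 + 20
  88 = 4 · 20 + 8
  20 = 2 · 8 + 4
  8 = 2 · 4 + 0
gcd(412, 108) = 4.
Track Bezout coefficients alongside the remainders: start with r₀ = 412 = a·1 + b·0 (s = 1, t = 0) and r₁ = 108 = a·0 + b·1 (s = 0, t = 1); each new remainder r_{k+1} = r_{k-1} − q_k·r_k inherits s_{k+1} = s_{k-1} − q_k·s_k, t_{k+1} = t_{k-1} − q_k·t_k, so r_k = a·s_k + b·t_k at every step:
  q = 3: r = 88, s = 1 − 3·0 = 1, t = 0 − 3·1 = -3  (check: 412·1 + 108·(-3) = 88)
  q = 1: r = 20, s = 0 − 1·1 = -1, t = 1 − 1·(-3) = 4  (check: 412·(-1) + 108·4 = 20)
  q = 4: r = 8, s = 1 − 4·(-1) = 5, t = -3 − 4·4 = -19  (check: 412·5 + 108·(-19) = 8)
  q = 2: r = 4, s = -1 − 2·5 = -11, t = 4 − 2·(-19) = 42  (check: 412·(-11) + 108·42 = 4)
The row with r = 4 (the gcd) gives the Bezout coefficients s = -11, t = 42.
Result: 412 · (-11) + 108 · (42) = 4.

gcd(412, 108) = 4; s = -11, t = 42 (check: 412·(-11) + 108·42 = 4).


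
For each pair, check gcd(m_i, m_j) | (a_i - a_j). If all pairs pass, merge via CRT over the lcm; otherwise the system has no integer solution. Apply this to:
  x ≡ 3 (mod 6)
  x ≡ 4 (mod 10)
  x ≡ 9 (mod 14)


Moduli 6, 10, 14 are not pairwise coprime, so CRT works modulo lcm(m_i) when all pairwise compatibility conditions hold.
Pairwise compatibility: gcd(m_i, m_j) must divide a_i - a_j for every pair.
Merge one congruence at a time:
  Start: x ≡ 3 (mod 6).
  Combine with x ≡ 4 (mod 10): gcd(6, 10) = 2, and 4 - 3 = 1 is NOT divisible by 2.
    ⇒ system is inconsistent (no integer solution).

No solution (the system is inconsistent).


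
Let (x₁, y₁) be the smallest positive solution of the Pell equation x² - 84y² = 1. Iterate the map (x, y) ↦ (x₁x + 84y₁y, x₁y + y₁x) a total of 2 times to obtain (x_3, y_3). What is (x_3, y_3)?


Step 1: Find the fundamental solution (x₁, y₁) of x² - 84y² = 1.
  Expand √84 as a continued fraction. a₀ = ⌊√84⌋ = 9; iterate m_{k+1} = d_k·a_k − m_k, d_{k+1} = (84 − m_{k+1}²)/d_k, a_{k+1} = ⌊(a₀ + m_{k+1})/d_{k+1}⌋ (starting m₀ = 0, d₀ = 1), with convergents p_k = a_k·p_{k-1} + p_{k-2}, q_k = a_k·q_{k-1} + q_{k-2} (p₋₁ = 1, q₋₁ = 0):
  k = 0: a₀ = 9; p₀/q₀ = 9/1; p₀² − 84·q₀² = 81 − 84 = -3.
  k = 1: m = 9, d = 3, a = ⌊(9 + 9)/3⌋ = 6; p/q = (6·9 + 1)/(6·1 + 0) = 55/6; p² − 84·q² = 3025 − 3024 = 1.
  The first convergent with p² − 84·q² = 1 gives the fundamental solution (x₁, y₁) = (55, 6).
Step 2: Apply the recurrence (x_{n+1}, y_{n+1}) = (x₁x_n + 84y₁y_n, x₁y_n + y₁x_n) repeatedly.
  From (x_1, y_1) = (55, 6): x_2 = 55·55 + 84·6·6 = 6049; y_2 = 55·6 + 6·55 = 660.
  From (x_2, y_2) = (6049, 660): x_3 = 55·6049 + 84·6·660 = 665335; y_3 = 55·660 + 6·6049 = 72594.
Step 3: Verify x_3² - 84·y_3² = 442670662225 - 442670662224 = 1 (should be 1). ✓

(x_1, y_1) = (55, 6); (x_3, y_3) = (665335, 72594).


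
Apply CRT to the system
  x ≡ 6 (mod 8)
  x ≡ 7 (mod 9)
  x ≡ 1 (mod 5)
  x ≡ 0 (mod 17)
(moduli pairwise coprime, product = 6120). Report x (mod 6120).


Product of moduli M = 8 · 9 · 5 · 17 = 6120.
Merge one congruence at a time:
  Start: x ≡ 6 (mod 8).
  Combine with x ≡ 7 (mod 9); new modulus lcm = 72.
    Write x = 6 + 8·t and substitute into x ≡ 7 (mod 9): 8·t ≡ 7 − 6 = 1 (mod 9).
    The inverse of 8 mod 9 is 8 (since 8·8 = 64 = 7·9 + 1), so t ≡ 8·1 = 8 ≡ 8 (mod 9).
    Then x = 6 + 8·8 = 70, valid modulo lcm(8, 9) = 72: x ≡ 70 (mod 72).
  Combine with x ≡ 1 (mod 5); new modulus lcm = 360.
    Write x = 70 + 72·t and substitute into x ≡ 1 (mod 5): 72·t ≡ 1 − 70 = -69 (mod 5).
    Reduce coefficients mod 5: 2·t ≡ 1 (mod 5).
    The inverse of 2 mod 5 is 3 (since 2·3 = 6 = 1·5 + 1), so t ≡ 3·1 = 3 ≡ 3 (mod 5).
    Then x = 70 + 72·3 = 286, valid modulo lcm(72, 5) = 360: x ≡ 286 (mod 360).
  Combine with x ≡ 0 (mod 17); new modulus lcm = 6120.
    Write x = 286 + 360·t and substitute into x ≡ 0 (mod 17): 360·t ≡ 0 − 286 = -286 (mod 17).
    Reduce coefficients mod 17: 3·t ≡ 3 (mod 17).
    The inverse of 3 mod 17 is 6 (since 3·6 = 18 = 1·17 + 1), so t ≡ 6·3 = 18 ≡ 1 (mod 17).
    Then x = 286 + 360·1 = 646, valid modulo lcm(360, 17) = 6120: x ≡ 646 (mod 6120).
Verify against each original: 646 mod 8 = 6, 646 mod 9 = 7, 646 mod 5 = 1, 646 mod 17 = 0.

x ≡ 646 (mod 6120).


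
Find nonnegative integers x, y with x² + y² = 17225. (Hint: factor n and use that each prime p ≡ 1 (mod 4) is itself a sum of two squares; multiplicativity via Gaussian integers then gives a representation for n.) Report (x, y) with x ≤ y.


Step 1: Factor n = 17225 = 5^2 · 13 · 53.
Step 2: Check the mod-4 condition on each prime factor: 5 ≡ 1 (mod 4), exponent 2; 13 ≡ 1 (mod 4), exponent 1; 53 ≡ 1 (mod 4), exponent 1.
All primes ≡ 3 (mod 4) appear to even exponent (or don't appear), so by the two-squares theorem n IS expressible as a sum of two squares.
Step 3: Build a representation. Group n = k² · m with k = 5 and m = 13 · 53 = 689 (a product of primes ≡ 1 (mod 4)); a representation of m scales to one of n via (k·x)² + (k·y)² = k²(x² + y²). Each prime p ≡ 1 (mod 4) is itself a sum of two squares; find a² by testing p − a² for a perfect square:
  13: 13 − 1² = 12, 13 − 2² = 9 = 3² ⇒ 13 = 2² + 3².
  53: 53 − 1² = 52, 53 − 2² = 49 = 7² ⇒ 53 = 2² + 7².
  Combine using the Brahmagupta–Fibonacci identity (a² + b²)(c² + d²) = (ac − bd)² + (ad + bc)² = (ac + bd)² + (ad − bc)²:
  13 · 53 = 689: from (2² + 3²)(2² + 7²), take (2·2 − 3·7, 2·7 + 3·2) = (4 − 21, 14 + 6) = (-17, 20); dropping signs (only squares matter) gives (17, 20); check 17² + 20² = 289 + 400 = 689 ✓.
  Scale by k = 5: (5·17, 5·20) = (85, 100).
Step 4: Order so x ≤ y and verify: 85² + 100² = 7225 + 10000 = 17225 = n. ✓

n = 17225 = 85² + 100² (one valid representation with x ≤ y).


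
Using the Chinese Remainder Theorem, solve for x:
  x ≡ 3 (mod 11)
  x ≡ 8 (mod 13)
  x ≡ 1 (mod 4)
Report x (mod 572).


Moduli 11, 13, 4 are pairwise coprime; by CRT there is a unique solution modulo M = 11 · 13 · 4 = 572.
Solve pairwise, accumulating the modulus:
  Start with x ≡ 3 (mod 11).
  Combine with x ≡ 8 (mod 13): since gcd(11, 13) = 1, we get a unique residue mod 143.
    Write x = 3 + 11·t and substitute into x ≡ 8 (mod 13): 11·t ≡ 8 − 3 = 5 (mod 13).
    The inverse of 11 mod 13 is 6 (since 11·6 = 66 = 5·13 + 1), so t ≡ 6·5 = 30 ≡ 4 (mod 13).
    Then x = 3 + 11·4 = 47, valid modulo lcm(11, 13) = 143: x ≡ 47 (mod 143).
  Combine with x ≡ 1 (mod 4): since gcd(143, 4) = 1, we get a unique residue mod 572.
    Write x = 47 + 143·t and substitute into x ≡ 1 (mod 4): 143·t ≡ 1 − 47 = -46 (mod 4).
    Reduce coefficients mod 4: 3·t ≡ 2 (mod 4).
    The inverse of 3 mod 4 is 3 (since 3·3 = 9 = 2·4 + 1), so t ≡ 3·2 = 6 ≡ 2 (mod 4).
    Then x = 47 + 143·2 = 333, valid modulo lcm(143, 4) = 572: x ≡ 333 (mod 572).
Verify: 333 mod 11 = 3 ✓, 333 mod 13 = 8 ✓, 333 mod 4 = 1 ✓.

x ≡ 333 (mod 572).


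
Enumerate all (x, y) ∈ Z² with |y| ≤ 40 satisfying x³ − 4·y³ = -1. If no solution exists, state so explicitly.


The equation is x³ - 4y³ = -1. For fixed y, x³ = 4·y³ − 1, so a solution requires the RHS to be a perfect cube.
Strategy: iterate y from -40 to 40, compute RHS = 4·y³ − 1, and check whether it is a (positive or negative) perfect cube.
Check small values of y:
  y = 0: RHS = -1 = (-1)³ ⇒ x = -1 works.
  y = 1: RHS = 3 is not a perfect cube.
  y = -1: RHS = -5 is not a perfect cube.
  y = 2: RHS = 31 is not a perfect cube.
  y = -2: RHS = -33 is not a perfect cube.
  y = 3: RHS = 107 is not a perfect cube.
  y = -3: RHS = -109 is not a perfect cube.
Continuing the search up to |y| = 40 finds no further solutions beyond those listed.
Collected solutions: (-1, 0).

Solutions (with |y| ≤ 40): (-1, 0).


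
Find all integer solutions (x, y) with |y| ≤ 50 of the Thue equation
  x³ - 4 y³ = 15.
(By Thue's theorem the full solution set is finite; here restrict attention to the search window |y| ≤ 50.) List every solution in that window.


The equation is x³ - 4y³ = 15. For fixed y, x³ = 4·y³ + 15, so a solution requires the RHS to be a perfect cube.
Strategy: iterate y from -50 to 50, compute RHS = 4·y³ + 15, and check whether it is a (positive or negative) perfect cube.
Check small values of y:
  y = 0: RHS = 15 is not a perfect cube.
  y = 1: RHS = 19 is not a perfect cube.
  y = -1: RHS = 11 is not a perfect cube.
  y = 2: RHS = 47 is not a perfect cube.
  y = -2: RHS = -17 is not a perfect cube.
  y = 3: RHS = 123 is not a perfect cube.
  y = -3: RHS = -93 is not a perfect cube.
Continuing the search up to |y| = 50 finds no solutions either.
No (x, y) in the scanned range satisfies the equation.

No integer solutions with |y| ≤ 50.


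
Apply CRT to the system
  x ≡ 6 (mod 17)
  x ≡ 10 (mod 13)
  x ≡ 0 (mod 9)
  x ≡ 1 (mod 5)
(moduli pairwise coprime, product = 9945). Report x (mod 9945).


Product of moduli M = 17 · 13 · 9 · 5 = 9945.
Merge one congruence at a time:
  Start: x ≡ 6 (mod 17).
  Combine with x ≡ 10 (mod 13); new modulus lcm = 221.
    Write x = 6 + 17·t and substitute into x ≡ 10 (mod 13): 17·t ≡ 10 − 6 = 4 (mod 13).
    Reduce coefficients mod 13: 4·t ≡ 4 (mod 13).
    The inverse of 4 mod 13 is 10 (since 4·10 = 40 = 3·13 + 1), so t ≡ 10·4 = 40 ≡ 1 (mod 13).
    Then x = 6 + 17·1 = 23, valid modulo lcm(17, 13) = 221: x ≡ 23 (mod 221).
  Combine with x ≡ 0 (mod 9); new modulus lcm = 1989.
    Write x = 23 + 221·t and substitute into x ≡ 0 (mod 9): 221·t ≡ 0 − 23 = -23 (mod 9).
    Reduce coefficients mod 9: 5·t ≡ 4 (mod 9).
    The inverse of 5 mod 9 is 2 (since 5·2 = 10 = 1·9 + 1), so t ≡ 2·4 = 8 ≡ 8 (mod 9).
    Then x = 23 + 221·8 = 1791, valid modulo lcm(221, 9) = 1989: x ≡ 1791 (mod 1989).
  Combine with x ≡ 1 (mod 5); new modulus lcm = 9945.
    Write x = 1791 + 1989·t and substitute into x ≡ 1 (mod 5): 1989·t ≡ 1 − 1791 = -1790 (mod 5).
    Reduce coefficients mod 5: 4·t ≡ 0 (mod 5).
    The inverse of 4 mod 5 is 4 (since 4·4 = 16 = 3·5 + 1), so t ≡ 4·0 = 0 ≡ 0 (mod 5).
    Then x = 1791 + 1989·0 = 1791, valid modulo lcm(1989, 5) = 9945: x ≡ 1791 (mod 9945).
Verify against each original: 1791 mod 17 = 6, 1791 mod 13 = 10, 1791 mod 9 = 0, 1791 mod 5 = 1.

x ≡ 1791 (mod 9945).


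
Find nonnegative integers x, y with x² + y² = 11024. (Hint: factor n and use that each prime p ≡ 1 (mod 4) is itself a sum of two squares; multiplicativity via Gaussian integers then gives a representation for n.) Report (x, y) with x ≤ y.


Step 1: Factor n = 11024 = 2^4 · 13 · 53.
Step 2: Check the mod-4 condition on each prime factor: 2 = 2 (special); 13 ≡ 1 (mod 4), exponent 1; 53 ≡ 1 (mod 4), exponent 1.
All primes ≡ 3 (mod 4) appear to even exponent (or don't appear), so by the two-squares theorem n IS expressible as a sum of two squares.
Step 3: Build a representation. Group n = k² · m with k = 4 and m = 13 · 53 = 689 (a product of primes ≡ 1 (mod 4)); a representation of m scales to one of n via (k·x)² + (k·y)² = k²(x² + y²). Each prime p ≡ 1 (mod 4) is itself a sum of two squares; find a² by testing p − a² for a perfect square:
  13: 13 − 1² = 12, 13 − 2² = 9 = 3² ⇒ 13 = 2² + 3².
  53: 53 − 1² = 52, 53 − 2² = 49 = 7² ⇒ 53 = 2² + 7².
  Combine using the Brahmagupta–Fibonacci identity (a² + b²)(c² + d²) = (ac − bd)² + (ad + bc)² = (ac + bd)² + (ad − bc)²:
  13 · 53 = 689: from (2² + 3²)(2² + 7²), take (2·2 − 3·7, 2·7 + 3·2) = (4 − 21, 14 + 6) = (-17, 20); dropping signs (only squares matter) gives (17, 20); check 17² + 20² = 289 + 400 = 689 ✓.
  Scale by k = 4: (4·17, 4·20) = (68, 80).
Step 4: Order so x ≤ y and verify: 68² + 80² = 4624 + 6400 = 11024 = n. ✓

n = 11024 = 68² + 80² (one valid representation with x ≤ y).


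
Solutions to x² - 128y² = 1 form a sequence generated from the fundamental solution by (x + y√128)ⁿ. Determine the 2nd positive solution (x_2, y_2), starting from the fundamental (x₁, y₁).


Step 1: Find the fundamental solution (x₁, y₁) of x² - 128y² = 1.
  Expand √128 as a continued fraction. a₀ = ⌊√128⌋ = 11; iterate m_{k+1} = d_k·a_k − m_k, d_{k+1} = (128 − m_{k+1}²)/d_k, a_{k+1} = ⌊(a₀ + m_{k+1})/d_{k+1}⌋ (starting m₀ = 0, d₀ = 1), with convergents p_k = a_k·p_{k-1} + p_{k-2}, q_k = a_k·q_{k-1} + q_{k-2} (p₋₁ = 1, q₋₁ = 0):
  k = 0: a₀ = 11; p₀/q₀ = 11/1; p₀² − 128·q₀² = 121 − 128 = -7.
  k = 1: m = 11, d = 7, a = ⌊(11 + 11)/7⌋ = 3; p/q = (3·11 + 1)/(3·1 + 0) = 34/3; p² − 128·q² = 1156 − 1152 = 4.
  k = 2: m = 10, d = 4, a = ⌊(11 + 10)/4⌋ = 5; p/q = (5·34 + 11)/(5·3 + 1) = 181/16; p² − 128·q² = 32761 − 32768 = -7.
  k = 3: m = 10, d = 7, a = ⌊(11 + 10)/7⌋ = 3; p/q = (3·181 + 34)/(3·16 + 3) = 577/51; p² − 128·q² = 332929 − 332928 = 1.
  The first convergent with p² − 128·q² = 1 gives the fundamental solution (x₁, y₁) = (577, 51).
Step 2: Apply the recurrence (x_{n+1}, y_{n+1}) = (x₁x_n + 128y₁y_n, x₁y_n + y₁x_n) repeatedly.
  From (x_1, y_1) = (577, 51): x_2 = 577·577 + 128·51·51 = 665857; y_2 = 577·51 + 51·577 = 58854.
Step 3: Verify x_2² - 128·y_2² = 443365544449 - 443365544448 = 1 (should be 1). ✓

(x_1, y_1) = (577, 51); (x_2, y_2) = (665857, 58854).


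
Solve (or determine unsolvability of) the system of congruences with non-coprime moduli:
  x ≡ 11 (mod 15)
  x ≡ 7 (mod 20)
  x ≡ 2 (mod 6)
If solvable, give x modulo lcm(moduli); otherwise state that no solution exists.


Moduli 15, 20, 6 are not pairwise coprime, so CRT works modulo lcm(m_i) when all pairwise compatibility conditions hold.
Pairwise compatibility: gcd(m_i, m_j) must divide a_i - a_j for every pair.
Merge one congruence at a time:
  Start: x ≡ 11 (mod 15).
  Combine with x ≡ 7 (mod 20): gcd(15, 20) = 5, and 7 - 11 = -4 is NOT divisible by 5.
    ⇒ system is inconsistent (no integer solution).

No solution (the system is inconsistent).


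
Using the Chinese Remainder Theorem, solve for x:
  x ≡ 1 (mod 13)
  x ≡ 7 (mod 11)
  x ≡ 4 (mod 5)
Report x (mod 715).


Moduli 13, 11, 5 are pairwise coprime; by CRT there is a unique solution modulo M = 13 · 11 · 5 = 715.
Solve pairwise, accumulating the modulus:
  Start with x ≡ 1 (mod 13).
  Combine with x ≡ 7 (mod 11): since gcd(13, 11) = 1, we get a unique residue mod 143.
    Write x = 1 + 13·t and substitute into x ≡ 7 (mod 11): 13·t ≡ 7 − 1 = 6 (mod 11).
    Reduce coefficients mod 11: 2·t ≡ 6 (mod 11).
    The inverse of 2 mod 11 is 6 (since 2·6 = 12 = 1·11 + 1), so t ≡ 6·6 = 36 ≡ 3 (mod 11).
    Then x = 1 + 13·3 = 40, valid modulo lcm(13, 11) = 143: x ≡ 40 (mod 143).
  Combine with x ≡ 4 (mod 5): since gcd(143, 5) = 1, we get a unique residue mod 715.
    Write x = 40 + 143·t and substitute into x ≡ 4 (mod 5): 143·t ≡ 4 − 40 = -36 (mod 5).
    Reduce coefficients mod 5: 3·t ≡ 4 (mod 5).
    The inverse of 3 mod 5 is 2 (since 3·2 = 6 = 1·5 + 1), so t ≡ 2·4 = 8 ≡ 3 (mod 5).
    Then x = 40 + 143·3 = 469, valid modulo lcm(143, 5) = 715: x ≡ 469 (mod 715).
Verify: 469 mod 13 = 1 ✓, 469 mod 11 = 7 ✓, 469 mod 5 = 4 ✓.

x ≡ 469 (mod 715).


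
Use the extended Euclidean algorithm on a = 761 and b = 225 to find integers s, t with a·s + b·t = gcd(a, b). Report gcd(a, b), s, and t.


Euclidean algorithm on (761, 225) — divide until remainder is 0:
  761 = 3 · 225 + 86
  225 = 2 · 86 + 53
  86 = 1 · 53 + 33
  53 = 1 · 33 + 20
  33 = 1 · 20 + 13
  20 = 1 · 13 + 7
  13 = 1 · 7 + 6
  7 = 1 · 6 + 1
  6 = 6 · 1 + 0
gcd(761, 225) = 1.
Track Bezout coefficients alongside the remainders: start with r₀ = 761 = a·1 + b·0 (s = 1, t = 0) and r₁ = 225 = a·0 + b·1 (s = 0, t = 1); each new remainder r_{k+1} = r_{k-1} − q_k·r_k inherits s_{k+1} = s_{k-1} − q_k·s_k, t_{k+1} = t_{k-1} − q_k·t_k, so r_k = a·s_k + b·t_k at every step:
  q = 3: r = 86, s = 1 − 3·0 = 1, t = 0 − 3·1 = -3  (check: 761·1 + 225·(-3) = 86)
  q = 2: r = 53, s = 0 − 2·1 = -2, t = 1 − 2·(-3) = 7  (check: 761·(-2) + 225·7 = 53)
  q = 1: r = 33, s = 1 − 1·(-2) = 3, t = -3 − 1·7 = -10  (check: 761·3 + 225·(-10) = 33)
  q = 1: r = 20, s = -2 − 1·3 = -5, t = 7 − 1·(-10) = 17  (check: 761·(-5) + 225·17 = 20)
  q = 1: r = 13, s = 3 − 1·(-5) = 8, t = -10 − 1·17 = -27  (check: 761·8 + 225·(-27) = 13)
  q = 1: r = 7, s = -5 − 1·8 = -13, t = 17 − 1·(-27) = 44  (check: 761·(-13) + 225·44 = 7)
  q = 1: r = 6, s = 8 − 1·(-13) = 21, t = -27 − 1·44 = -71  (check: 761·21 + 225·(-71) = 6)
  q = 1: r = 1, s = -13 − 1·21 = -34, t = 44 − 1·(-71) = 115  (check: 761·(-34) + 225·115 = 1)
The row with r = 1 (the gcd) gives the Bezout coefficients s = -34, t = 115.
Result: 761 · (-34) + 225 · (115) = 1.

gcd(761, 225) = 1; s = -34, t = 115 (check: 761·(-34) + 225·115 = 1).


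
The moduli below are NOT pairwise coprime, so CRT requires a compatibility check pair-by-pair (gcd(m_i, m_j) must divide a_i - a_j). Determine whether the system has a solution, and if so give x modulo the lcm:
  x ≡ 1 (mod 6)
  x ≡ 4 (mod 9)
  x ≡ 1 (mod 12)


Moduli 6, 9, 12 are not pairwise coprime, so CRT works modulo lcm(m_i) when all pairwise compatibility conditions hold.
Pairwise compatibility: gcd(m_i, m_j) must divide a_i - a_j for every pair.
Merge one congruence at a time:
  Start: x ≡ 1 (mod 6).
  Combine with x ≡ 4 (mod 9): gcd(6, 9) = 3; 4 - 1 = 3, which IS divisible by 3, so compatible.
    Write x = 1 + 6·t and substitute into x ≡ 4 (mod 9): 6·t ≡ 4 − 1 = 3 (mod 9).
    Divide the congruence (and modulus) by g = 3: 2·t ≡ 1 (mod 3).
    The inverse of 2 mod 3 is 2 (since 2·2 = 4 = 1·3 + 1), so t ≡ 2·1 = 2 ≡ 2 (mod 3).
    Then x = 1 + 6·2 = 13, valid modulo lcm(6, 9) = 18: x ≡ 13 (mod 18).
  Combine with x ≡ 1 (mod 12): gcd(18, 12) = 6; 1 - 13 = -12, which IS divisible by 6, so compatible.
    Write x = 13 + 18·t and substitute into x ≡ 1 (mod 12): 18·t ≡ 1 − 13 = -12 (mod 12).
    Divide the congruence (and modulus) by g = 6: 3·t ≡ -2 (mod 2).
    Reduce coefficients mod 2: 1·t ≡ 0 (mod 2).
    So t ≡ 0 (mod 2).
    Then x = 13 + 18·0 = 13, valid modulo lcm(18, 12) = 36: x ≡ 13 (mod 36).
Verify: 13 mod 6 = 1, 13 mod 9 = 4, 13 mod 12 = 1.

x ≡ 13 (mod 36).


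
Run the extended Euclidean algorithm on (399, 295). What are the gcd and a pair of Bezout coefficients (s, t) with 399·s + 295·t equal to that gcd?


Euclidean algorithm on (399, 295) — divide until remainder is 0:
  399 = 1 · 295 + 104
  295 = 2 · 104 + 87
  104 = 1 · 87 + 17
  87 = 5 · 17 + 2
  17 = 8 · 2 + 1
  2 = 2 · 1 + 0
gcd(399, 295) = 1.
Track Bezout coefficients alongside the remainders: start with r₀ = 399 = a·1 + b·0 (s = 1, t = 0) and r₁ = 295 = a·0 + b·1 (s = 0, t = 1); each new remainder r_{k+1} = r_{k-1} − q_k·r_k inherits s_{k+1} = s_{k-1} − q_k·s_k, t_{k+1} = t_{k-1} − q_k·t_k, so r_k = a·s_k + b·t_k at every step:
  q = 1: r = 104, s = 1 − 1·0 = 1, t = 0 − 1·1 = -1  (check: 399·1 + 295·(-1) = 104)
  q = 2: r = 87, s = 0 − 2·1 = -2, t = 1 − 2·(-1) = 3  (check: 399·(-2) + 295·3 = 87)
  q = 1: r = 17, s = 1 − 1·(-2) = 3, t = -1 − 1·3 = -4  (check: 399·3 + 295·(-4) = 17)
  q = 5: r = 2, s = -2 − 5·3 = -17, t = 3 − 5·(-4) = 23  (check: 399·(-17) + 295·23 = 2)
  q = 8: r = 1, s = 3 − 8·(-17) = 139, t = -4 − 8·23 = -188  (check: 399·139 + 295·(-188) = 1)
The row with r = 1 (the gcd) gives the Bezout coefficients s = 139, t = -188.
Result: 399 · (139) + 295 · (-188) = 1.

gcd(399, 295) = 1; s = 139, t = -188 (check: 399·139 + 295·(-188) = 1).


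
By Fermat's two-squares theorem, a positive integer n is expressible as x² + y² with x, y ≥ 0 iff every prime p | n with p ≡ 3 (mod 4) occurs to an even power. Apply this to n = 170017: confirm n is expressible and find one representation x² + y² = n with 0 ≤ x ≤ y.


Step 1: Factor n = 170017 = 17 · 73 · 137.
Step 2: Check the mod-4 condition on each prime factor: 17 ≡ 1 (mod 4), exponent 1; 73 ≡ 1 (mod 4), exponent 1; 137 ≡ 1 (mod 4), exponent 1.
All primes ≡ 3 (mod 4) appear to even exponent (or don't appear), so by the two-squares theorem n IS expressible as a sum of two squares.
Step 3: Build a representation. Here n = 17 · 73 · 137 is a product of primes ≡ 1 (mod 4). Each prime p ≡ 1 (mod 4) is itself a sum of two squares; find a² by testing p − a² for a perfect square:
  17: 17 − 1² = 16 = 4² ⇒ 17 = 1² + 4².
  73: 73 − 1² = 72, 73 − 2² = 69, 73 − 3² = 64 = 8² ⇒ 73 = 3² + 8².
  137: 137 − 1² = 136, 137 − 2² = 133, 137 − 3² = 128, 137 − 4² = 121 = 11² ⇒ 137 = 4² + 11².
  Combine using the Brahmagupta–Fibonacci identity (a² + b²)(c² + d²) = (ac − bd)² + (ad + bc)² = (ac + bd)² + (ad − bc)²:
  17 · 73 = 1241: from (1² + 4²)(3² + 8²), take (1·3 − 4·8, 1·8 + 4·3) = (3 − 32, 8 + 12) = (-29, 20); dropping signs (only squares matter) gives (29, 20); check 29² + 20² = 841 + 400 = 1241 ✓.
  1241 · 137 = 170017: from (29² + 20²)(4² + 11²), take (29·4 − 20·11, 29·11 + 20·4) = (116 − 220, 319 + 80) = (-104, 399); dropping signs (only squares matter) gives (104, 399); check 104² + 399² = 10816 + 159201 = 170017 ✓.
Step 4: Order so x ≤ y and verify: 104² + 399² = 10816 + 159201 = 170017 = n. ✓

n = 170017 = 104² + 399² (one valid representation with x ≤ y).


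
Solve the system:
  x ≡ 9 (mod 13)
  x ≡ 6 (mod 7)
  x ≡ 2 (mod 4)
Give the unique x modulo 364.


Moduli 13, 7, 4 are pairwise coprime; by CRT there is a unique solution modulo M = 13 · 7 · 4 = 364.
Solve pairwise, accumulating the modulus:
  Start with x ≡ 9 (mod 13).
  Combine with x ≡ 6 (mod 7): since gcd(13, 7) = 1, we get a unique residue mod 91.
    Write x = 9 + 13·t and substitute into x ≡ 6 (mod 7): 13·t ≡ 6 − 9 = -3 (mod 7).
    Reduce coefficients mod 7: 6·t ≡ 4 (mod 7).
    The inverse of 6 mod 7 is 6 (since 6·6 = 36 = 5·7 + 1), so t ≡ 6·4 = 24 ≡ 3 (mod 7).
    Then x = 9 + 13·3 = 48, valid modulo lcm(13, 7) = 91: x ≡ 48 (mod 91).
  Combine with x ≡ 2 (mod 4): since gcd(91, 4) = 1, we get a unique residue mod 364.
    Write x = 48 + 91·t and substitute into x ≡ 2 (mod 4): 91·t ≡ 2 − 48 = -46 (mod 4).
    Reduce coefficients mod 4: 3·t ≡ 2 (mod 4).
    The inverse of 3 mod 4 is 3 (since 3·3 = 9 = 2·4 + 1), so t ≡ 3·2 = 6 ≡ 2 (mod 4).
    Then x = 48 + 91·2 = 230, valid modulo lcm(91, 4) = 364: x ≡ 230 (mod 364).
Verify: 230 mod 13 = 9 ✓, 230 mod 7 = 6 ✓, 230 mod 4 = 2 ✓.

x ≡ 230 (mod 364).


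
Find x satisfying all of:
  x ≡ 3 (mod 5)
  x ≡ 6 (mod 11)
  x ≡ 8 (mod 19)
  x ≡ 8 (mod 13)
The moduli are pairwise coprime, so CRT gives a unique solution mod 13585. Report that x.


Product of moduli M = 5 · 11 · 19 · 13 = 13585.
Merge one congruence at a time:
  Start: x ≡ 3 (mod 5).
  Combine with x ≡ 6 (mod 11); new modulus lcm = 55.
    Write x = 3 + 5·t and substitute into x ≡ 6 (mod 11): 5·t ≡ 6 − 3 = 3 (mod 11).
    The inverse of 5 mod 11 is 9 (since 5·9 = 45 = 4·11 + 1), so t ≡ 9·3 = 27 ≡ 5 (mod 11).
    Then x = 3 + 5·5 = 28, valid modulo lcm(5, 11) = 55: x ≡ 28 (mod 55).
  Combine with x ≡ 8 (mod 19); new modulus lcm = 1045.
    Write x = 28 + 55·t and substitute into x ≡ 8 (mod 19): 55·t ≡ 8 − 28 = -20 (mod 19).
    Reduce coefficients mod 19: 17·t ≡ 18 (mod 19).
    The inverse of 17 mod 19 is 9 (since 17·9 = 153 = 8·19 + 1), so t ≡ 9·18 = 162 ≡ 10 (mod 19).
    Then x = 28 + 55·10 = 578, valid modulo lcm(55, 19) = 1045: x ≡ 578 (mod 1045).
  Combine with x ≡ 8 (mod 13); new modulus lcm = 13585.
    Write x = 578 + 1045·t and substitute into x ≡ 8 (mod 13): 1045·t ≡ 8 − 578 = -570 (mod 13).
    Reduce coefficients mod 13: 5·t ≡ 2 (mod 13).
    The inverse of 5 mod 13 is 8 (since 5·8 = 40 = 3·13 + 1), so t ≡ 8·2 = 16 ≡ 3 (mod 13).
    Then x = 578 + 1045·3 = 3713, valid modulo lcm(1045, 13) = 13585: x ≡ 3713 (mod 13585).
Verify against each original: 3713 mod 5 = 3, 3713 mod 11 = 6, 3713 mod 19 = 8, 3713 mod 13 = 8.

x ≡ 3713 (mod 13585).


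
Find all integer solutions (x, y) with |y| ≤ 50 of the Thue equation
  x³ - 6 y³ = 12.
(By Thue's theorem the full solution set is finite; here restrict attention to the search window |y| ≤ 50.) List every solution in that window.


The equation is x³ - 6y³ = 12. For fixed y, x³ = 6·y³ + 12, so a solution requires the RHS to be a perfect cube.
Strategy: iterate y from -50 to 50, compute RHS = 6·y³ + 12, and check whether it is a (positive or negative) perfect cube.
Check small values of y:
  y = 0: RHS = 12 is not a perfect cube.
  y = 1: RHS = 18 is not a perfect cube.
  y = -1: RHS = 6 is not a perfect cube.
  y = 2: RHS = 60 is not a perfect cube.
  y = -2: RHS = -36 is not a perfect cube.
  y = 3: RHS = 174 is not a perfect cube.
  y = -3: RHS = -150 is not a perfect cube.
Continuing the search up to |y| = 50 finds no solutions either.
No (x, y) in the scanned range satisfies the equation.

No integer solutions with |y| ≤ 50.
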